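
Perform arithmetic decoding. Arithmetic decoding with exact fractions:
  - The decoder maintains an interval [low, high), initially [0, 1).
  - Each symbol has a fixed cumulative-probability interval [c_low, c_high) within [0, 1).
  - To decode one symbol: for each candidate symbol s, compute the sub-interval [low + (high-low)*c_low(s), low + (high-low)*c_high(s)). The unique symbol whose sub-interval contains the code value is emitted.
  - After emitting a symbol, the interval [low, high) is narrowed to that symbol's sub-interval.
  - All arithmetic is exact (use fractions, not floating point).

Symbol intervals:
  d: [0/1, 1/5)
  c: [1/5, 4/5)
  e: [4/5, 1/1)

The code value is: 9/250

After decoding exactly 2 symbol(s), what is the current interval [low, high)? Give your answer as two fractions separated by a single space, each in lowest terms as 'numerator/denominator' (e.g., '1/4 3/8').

Answer: 0/1 1/25

Derivation:
Step 1: interval [0/1, 1/1), width = 1/1 - 0/1 = 1/1
  'd': [0/1 + 1/1*0/1, 0/1 + 1/1*1/5) = [0/1, 1/5) <- contains code 9/250
  'c': [0/1 + 1/1*1/5, 0/1 + 1/1*4/5) = [1/5, 4/5)
  'e': [0/1 + 1/1*4/5, 0/1 + 1/1*1/1) = [4/5, 1/1)
  emit 'd', narrow to [0/1, 1/5)
Step 2: interval [0/1, 1/5), width = 1/5 - 0/1 = 1/5
  'd': [0/1 + 1/5*0/1, 0/1 + 1/5*1/5) = [0/1, 1/25) <- contains code 9/250
  'c': [0/1 + 1/5*1/5, 0/1 + 1/5*4/5) = [1/25, 4/25)
  'e': [0/1 + 1/5*4/5, 0/1 + 1/5*1/1) = [4/25, 1/5)
  emit 'd', narrow to [0/1, 1/25)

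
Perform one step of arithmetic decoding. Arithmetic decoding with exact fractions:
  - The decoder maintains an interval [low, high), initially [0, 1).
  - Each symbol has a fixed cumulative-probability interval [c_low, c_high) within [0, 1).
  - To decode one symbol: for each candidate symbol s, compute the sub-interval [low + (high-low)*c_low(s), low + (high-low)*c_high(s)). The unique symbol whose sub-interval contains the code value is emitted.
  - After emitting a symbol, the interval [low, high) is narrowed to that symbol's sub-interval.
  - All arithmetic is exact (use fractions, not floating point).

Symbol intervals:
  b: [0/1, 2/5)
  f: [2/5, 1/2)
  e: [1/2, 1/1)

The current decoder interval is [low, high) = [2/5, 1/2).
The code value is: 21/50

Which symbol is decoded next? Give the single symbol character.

Interval width = high − low = 1/2 − 2/5 = 1/10
Scaled code = (code − low) / width = (21/50 − 2/5) / 1/10 = 1/5
  b: [0/1, 2/5) ← scaled code falls here ✓
  f: [2/5, 1/2) 
  e: [1/2, 1/1) 

Answer: b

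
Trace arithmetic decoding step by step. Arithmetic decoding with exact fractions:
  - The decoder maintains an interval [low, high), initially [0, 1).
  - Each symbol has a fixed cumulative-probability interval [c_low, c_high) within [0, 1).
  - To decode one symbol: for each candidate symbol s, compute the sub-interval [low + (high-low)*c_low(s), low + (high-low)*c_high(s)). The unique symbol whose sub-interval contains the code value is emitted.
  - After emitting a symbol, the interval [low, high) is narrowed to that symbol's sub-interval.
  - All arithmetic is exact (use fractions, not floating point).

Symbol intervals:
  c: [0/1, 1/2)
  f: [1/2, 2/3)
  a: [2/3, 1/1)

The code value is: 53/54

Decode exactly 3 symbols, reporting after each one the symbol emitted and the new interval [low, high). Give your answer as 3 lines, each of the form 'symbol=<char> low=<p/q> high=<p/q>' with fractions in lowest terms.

Answer: symbol=a low=2/3 high=1/1
symbol=a low=8/9 high=1/1
symbol=a low=26/27 high=1/1

Derivation:
Step 1: interval [0/1, 1/1), width = 1/1 - 0/1 = 1/1
  'c': [0/1 + 1/1*0/1, 0/1 + 1/1*1/2) = [0/1, 1/2)
  'f': [0/1 + 1/1*1/2, 0/1 + 1/1*2/3) = [1/2, 2/3)
  'a': [0/1 + 1/1*2/3, 0/1 + 1/1*1/1) = [2/3, 1/1) <- contains code 53/54
  emit 'a', narrow to [2/3, 1/1)
Step 2: interval [2/3, 1/1), width = 1/1 - 2/3 = 1/3
  'c': [2/3 + 1/3*0/1, 2/3 + 1/3*1/2) = [2/3, 5/6)
  'f': [2/3 + 1/3*1/2, 2/3 + 1/3*2/3) = [5/6, 8/9)
  'a': [2/3 + 1/3*2/3, 2/3 + 1/3*1/1) = [8/9, 1/1) <- contains code 53/54
  emit 'a', narrow to [8/9, 1/1)
Step 3: interval [8/9, 1/1), width = 1/1 - 8/9 = 1/9
  'c': [8/9 + 1/9*0/1, 8/9 + 1/9*1/2) = [8/9, 17/18)
  'f': [8/9 + 1/9*1/2, 8/9 + 1/9*2/3) = [17/18, 26/27)
  'a': [8/9 + 1/9*2/3, 8/9 + 1/9*1/1) = [26/27, 1/1) <- contains code 53/54
  emit 'a', narrow to [26/27, 1/1)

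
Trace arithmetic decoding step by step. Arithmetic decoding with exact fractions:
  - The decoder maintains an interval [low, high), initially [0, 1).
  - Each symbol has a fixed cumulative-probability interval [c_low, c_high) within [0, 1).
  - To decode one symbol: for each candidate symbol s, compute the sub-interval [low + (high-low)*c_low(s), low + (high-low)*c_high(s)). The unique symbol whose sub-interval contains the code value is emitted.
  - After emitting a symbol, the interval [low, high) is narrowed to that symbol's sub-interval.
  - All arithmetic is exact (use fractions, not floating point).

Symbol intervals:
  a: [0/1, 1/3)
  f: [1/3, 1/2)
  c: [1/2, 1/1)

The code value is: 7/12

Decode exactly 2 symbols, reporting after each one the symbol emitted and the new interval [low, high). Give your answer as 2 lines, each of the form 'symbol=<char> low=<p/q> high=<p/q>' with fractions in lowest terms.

Answer: symbol=c low=1/2 high=1/1
symbol=a low=1/2 high=2/3

Derivation:
Step 1: interval [0/1, 1/1), width = 1/1 - 0/1 = 1/1
  'a': [0/1 + 1/1*0/1, 0/1 + 1/1*1/3) = [0/1, 1/3)
  'f': [0/1 + 1/1*1/3, 0/1 + 1/1*1/2) = [1/3, 1/2)
  'c': [0/1 + 1/1*1/2, 0/1 + 1/1*1/1) = [1/2, 1/1) <- contains code 7/12
  emit 'c', narrow to [1/2, 1/1)
Step 2: interval [1/2, 1/1), width = 1/1 - 1/2 = 1/2
  'a': [1/2 + 1/2*0/1, 1/2 + 1/2*1/3) = [1/2, 2/3) <- contains code 7/12
  'f': [1/2 + 1/2*1/3, 1/2 + 1/2*1/2) = [2/3, 3/4)
  'c': [1/2 + 1/2*1/2, 1/2 + 1/2*1/1) = [3/4, 1/1)
  emit 'a', narrow to [1/2, 2/3)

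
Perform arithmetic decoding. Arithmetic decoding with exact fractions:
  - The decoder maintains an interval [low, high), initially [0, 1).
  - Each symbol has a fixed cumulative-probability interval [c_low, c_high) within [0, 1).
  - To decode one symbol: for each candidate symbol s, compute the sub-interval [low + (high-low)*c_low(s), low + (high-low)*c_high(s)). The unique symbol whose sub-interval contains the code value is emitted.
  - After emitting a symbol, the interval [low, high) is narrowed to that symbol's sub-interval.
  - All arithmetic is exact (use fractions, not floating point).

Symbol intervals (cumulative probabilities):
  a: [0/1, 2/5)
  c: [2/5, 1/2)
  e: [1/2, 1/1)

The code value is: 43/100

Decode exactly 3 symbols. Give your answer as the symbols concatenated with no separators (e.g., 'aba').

Answer: cae

Derivation:
Step 1: interval [0/1, 1/1), width = 1/1 - 0/1 = 1/1
  'a': [0/1 + 1/1*0/1, 0/1 + 1/1*2/5) = [0/1, 2/5)
  'c': [0/1 + 1/1*2/5, 0/1 + 1/1*1/2) = [2/5, 1/2) <- contains code 43/100
  'e': [0/1 + 1/1*1/2, 0/1 + 1/1*1/1) = [1/2, 1/1)
  emit 'c', narrow to [2/5, 1/2)
Step 2: interval [2/5, 1/2), width = 1/2 - 2/5 = 1/10
  'a': [2/5 + 1/10*0/1, 2/5 + 1/10*2/5) = [2/5, 11/25) <- contains code 43/100
  'c': [2/5 + 1/10*2/5, 2/5 + 1/10*1/2) = [11/25, 9/20)
  'e': [2/5 + 1/10*1/2, 2/5 + 1/10*1/1) = [9/20, 1/2)
  emit 'a', narrow to [2/5, 11/25)
Step 3: interval [2/5, 11/25), width = 11/25 - 2/5 = 1/25
  'a': [2/5 + 1/25*0/1, 2/5 + 1/25*2/5) = [2/5, 52/125)
  'c': [2/5 + 1/25*2/5, 2/5 + 1/25*1/2) = [52/125, 21/50)
  'e': [2/5 + 1/25*1/2, 2/5 + 1/25*1/1) = [21/50, 11/25) <- contains code 43/100
  emit 'e', narrow to [21/50, 11/25)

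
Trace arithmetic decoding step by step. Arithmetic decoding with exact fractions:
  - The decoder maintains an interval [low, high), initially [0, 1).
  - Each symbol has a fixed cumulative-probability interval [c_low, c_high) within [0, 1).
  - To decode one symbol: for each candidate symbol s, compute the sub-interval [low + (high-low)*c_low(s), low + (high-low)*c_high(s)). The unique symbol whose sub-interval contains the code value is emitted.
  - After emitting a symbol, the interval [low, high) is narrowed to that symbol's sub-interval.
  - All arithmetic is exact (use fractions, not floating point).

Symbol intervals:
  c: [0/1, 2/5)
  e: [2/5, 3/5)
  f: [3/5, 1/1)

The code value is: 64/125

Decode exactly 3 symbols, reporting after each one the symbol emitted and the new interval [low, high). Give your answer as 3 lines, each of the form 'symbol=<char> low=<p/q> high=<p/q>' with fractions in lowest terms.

Answer: symbol=e low=2/5 high=3/5
symbol=e low=12/25 high=13/25
symbol=f low=63/125 high=13/25

Derivation:
Step 1: interval [0/1, 1/1), width = 1/1 - 0/1 = 1/1
  'c': [0/1 + 1/1*0/1, 0/1 + 1/1*2/5) = [0/1, 2/5)
  'e': [0/1 + 1/1*2/5, 0/1 + 1/1*3/5) = [2/5, 3/5) <- contains code 64/125
  'f': [0/1 + 1/1*3/5, 0/1 + 1/1*1/1) = [3/5, 1/1)
  emit 'e', narrow to [2/5, 3/5)
Step 2: interval [2/5, 3/5), width = 3/5 - 2/5 = 1/5
  'c': [2/5 + 1/5*0/1, 2/5 + 1/5*2/5) = [2/5, 12/25)
  'e': [2/5 + 1/5*2/5, 2/5 + 1/5*3/5) = [12/25, 13/25) <- contains code 64/125
  'f': [2/5 + 1/5*3/5, 2/5 + 1/5*1/1) = [13/25, 3/5)
  emit 'e', narrow to [12/25, 13/25)
Step 3: interval [12/25, 13/25), width = 13/25 - 12/25 = 1/25
  'c': [12/25 + 1/25*0/1, 12/25 + 1/25*2/5) = [12/25, 62/125)
  'e': [12/25 + 1/25*2/5, 12/25 + 1/25*3/5) = [62/125, 63/125)
  'f': [12/25 + 1/25*3/5, 12/25 + 1/25*1/1) = [63/125, 13/25) <- contains code 64/125
  emit 'f', narrow to [63/125, 13/25)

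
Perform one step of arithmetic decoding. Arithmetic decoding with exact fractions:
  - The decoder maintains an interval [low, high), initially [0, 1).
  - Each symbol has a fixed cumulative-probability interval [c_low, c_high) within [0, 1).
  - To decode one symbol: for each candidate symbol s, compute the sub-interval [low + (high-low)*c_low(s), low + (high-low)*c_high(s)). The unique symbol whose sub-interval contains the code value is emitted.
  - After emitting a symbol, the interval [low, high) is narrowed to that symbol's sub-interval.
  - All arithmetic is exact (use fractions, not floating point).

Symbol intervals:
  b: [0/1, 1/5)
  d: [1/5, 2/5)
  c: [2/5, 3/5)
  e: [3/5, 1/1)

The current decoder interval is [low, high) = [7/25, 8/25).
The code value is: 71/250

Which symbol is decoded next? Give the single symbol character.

Interval width = high − low = 8/25 − 7/25 = 1/25
Scaled code = (code − low) / width = (71/250 − 7/25) / 1/25 = 1/10
  b: [0/1, 1/5) ← scaled code falls here ✓
  d: [1/5, 2/5) 
  c: [2/5, 3/5) 
  e: [3/5, 1/1) 

Answer: b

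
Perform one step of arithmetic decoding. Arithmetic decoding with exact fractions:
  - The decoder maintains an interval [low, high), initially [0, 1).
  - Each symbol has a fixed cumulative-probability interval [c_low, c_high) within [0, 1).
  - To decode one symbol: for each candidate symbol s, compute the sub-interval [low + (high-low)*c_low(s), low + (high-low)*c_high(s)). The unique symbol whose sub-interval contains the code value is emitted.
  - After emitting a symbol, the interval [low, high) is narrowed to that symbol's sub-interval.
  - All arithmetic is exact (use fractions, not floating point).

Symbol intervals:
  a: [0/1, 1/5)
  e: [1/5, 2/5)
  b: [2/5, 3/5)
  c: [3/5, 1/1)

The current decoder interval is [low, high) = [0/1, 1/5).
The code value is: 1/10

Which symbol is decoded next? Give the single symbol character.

Interval width = high − low = 1/5 − 0/1 = 1/5
Scaled code = (code − low) / width = (1/10 − 0/1) / 1/5 = 1/2
  a: [0/1, 1/5) 
  e: [1/5, 2/5) 
  b: [2/5, 3/5) ← scaled code falls here ✓
  c: [3/5, 1/1) 

Answer: b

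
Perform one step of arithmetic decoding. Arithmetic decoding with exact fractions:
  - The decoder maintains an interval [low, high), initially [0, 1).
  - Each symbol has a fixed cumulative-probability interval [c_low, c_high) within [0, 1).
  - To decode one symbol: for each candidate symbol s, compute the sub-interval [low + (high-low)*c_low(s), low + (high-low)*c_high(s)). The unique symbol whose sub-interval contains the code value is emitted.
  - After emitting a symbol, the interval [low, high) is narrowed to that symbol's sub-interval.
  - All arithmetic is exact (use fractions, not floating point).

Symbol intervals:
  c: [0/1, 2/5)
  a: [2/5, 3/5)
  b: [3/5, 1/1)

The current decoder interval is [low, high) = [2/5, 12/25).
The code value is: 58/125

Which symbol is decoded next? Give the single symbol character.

Interval width = high − low = 12/25 − 2/5 = 2/25
Scaled code = (code − low) / width = (58/125 − 2/5) / 2/25 = 4/5
  c: [0/1, 2/5) 
  a: [2/5, 3/5) 
  b: [3/5, 1/1) ← scaled code falls here ✓

Answer: b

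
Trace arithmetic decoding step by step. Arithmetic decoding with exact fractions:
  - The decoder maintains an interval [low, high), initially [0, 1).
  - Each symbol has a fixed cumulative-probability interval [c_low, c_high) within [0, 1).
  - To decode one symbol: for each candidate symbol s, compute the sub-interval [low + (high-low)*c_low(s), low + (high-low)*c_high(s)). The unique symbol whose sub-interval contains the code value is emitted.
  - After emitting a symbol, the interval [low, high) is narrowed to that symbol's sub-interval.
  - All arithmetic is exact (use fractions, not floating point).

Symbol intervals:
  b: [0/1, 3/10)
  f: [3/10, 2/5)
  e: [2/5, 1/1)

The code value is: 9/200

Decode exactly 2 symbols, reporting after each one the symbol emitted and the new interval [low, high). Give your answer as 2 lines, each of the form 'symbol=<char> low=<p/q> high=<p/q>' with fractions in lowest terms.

Step 1: interval [0/1, 1/1), width = 1/1 - 0/1 = 1/1
  'b': [0/1 + 1/1*0/1, 0/1 + 1/1*3/10) = [0/1, 3/10) <- contains code 9/200
  'f': [0/1 + 1/1*3/10, 0/1 + 1/1*2/5) = [3/10, 2/5)
  'e': [0/1 + 1/1*2/5, 0/1 + 1/1*1/1) = [2/5, 1/1)
  emit 'b', narrow to [0/1, 3/10)
Step 2: interval [0/1, 3/10), width = 3/10 - 0/1 = 3/10
  'b': [0/1 + 3/10*0/1, 0/1 + 3/10*3/10) = [0/1, 9/100) <- contains code 9/200
  'f': [0/1 + 3/10*3/10, 0/1 + 3/10*2/5) = [9/100, 3/25)
  'e': [0/1 + 3/10*2/5, 0/1 + 3/10*1/1) = [3/25, 3/10)
  emit 'b', narrow to [0/1, 9/100)

Answer: symbol=b low=0/1 high=3/10
symbol=b low=0/1 high=9/100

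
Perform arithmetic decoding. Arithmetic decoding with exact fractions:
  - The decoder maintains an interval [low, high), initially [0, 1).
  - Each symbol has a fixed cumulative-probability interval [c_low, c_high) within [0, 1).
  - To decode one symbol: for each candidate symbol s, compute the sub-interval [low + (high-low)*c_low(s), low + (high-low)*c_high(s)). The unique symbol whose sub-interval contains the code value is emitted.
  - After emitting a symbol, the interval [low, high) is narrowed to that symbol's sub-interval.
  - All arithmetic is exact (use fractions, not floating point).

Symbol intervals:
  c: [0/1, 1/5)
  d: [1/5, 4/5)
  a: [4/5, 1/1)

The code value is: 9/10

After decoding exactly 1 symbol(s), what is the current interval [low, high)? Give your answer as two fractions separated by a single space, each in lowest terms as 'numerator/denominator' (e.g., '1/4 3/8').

Answer: 4/5 1/1

Derivation:
Step 1: interval [0/1, 1/1), width = 1/1 - 0/1 = 1/1
  'c': [0/1 + 1/1*0/1, 0/1 + 1/1*1/5) = [0/1, 1/5)
  'd': [0/1 + 1/1*1/5, 0/1 + 1/1*4/5) = [1/5, 4/5)
  'a': [0/1 + 1/1*4/5, 0/1 + 1/1*1/1) = [4/5, 1/1) <- contains code 9/10
  emit 'a', narrow to [4/5, 1/1)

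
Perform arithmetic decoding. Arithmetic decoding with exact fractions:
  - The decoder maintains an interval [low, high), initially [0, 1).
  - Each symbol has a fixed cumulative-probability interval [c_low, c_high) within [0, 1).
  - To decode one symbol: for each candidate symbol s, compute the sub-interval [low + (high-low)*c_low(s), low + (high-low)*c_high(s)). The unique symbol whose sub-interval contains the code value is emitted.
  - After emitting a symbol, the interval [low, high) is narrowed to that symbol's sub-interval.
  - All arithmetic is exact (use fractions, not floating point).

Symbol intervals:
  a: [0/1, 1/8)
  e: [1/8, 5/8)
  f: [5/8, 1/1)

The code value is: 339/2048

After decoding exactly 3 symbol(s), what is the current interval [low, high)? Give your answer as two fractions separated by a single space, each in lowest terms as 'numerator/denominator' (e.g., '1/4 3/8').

Answer: 21/128 3/16

Derivation:
Step 1: interval [0/1, 1/1), width = 1/1 - 0/1 = 1/1
  'a': [0/1 + 1/1*0/1, 0/1 + 1/1*1/8) = [0/1, 1/8)
  'e': [0/1 + 1/1*1/8, 0/1 + 1/1*5/8) = [1/8, 5/8) <- contains code 339/2048
  'f': [0/1 + 1/1*5/8, 0/1 + 1/1*1/1) = [5/8, 1/1)
  emit 'e', narrow to [1/8, 5/8)
Step 2: interval [1/8, 5/8), width = 5/8 - 1/8 = 1/2
  'a': [1/8 + 1/2*0/1, 1/8 + 1/2*1/8) = [1/8, 3/16) <- contains code 339/2048
  'e': [1/8 + 1/2*1/8, 1/8 + 1/2*5/8) = [3/16, 7/16)
  'f': [1/8 + 1/2*5/8, 1/8 + 1/2*1/1) = [7/16, 5/8)
  emit 'a', narrow to [1/8, 3/16)
Step 3: interval [1/8, 3/16), width = 3/16 - 1/8 = 1/16
  'a': [1/8 + 1/16*0/1, 1/8 + 1/16*1/8) = [1/8, 17/128)
  'e': [1/8 + 1/16*1/8, 1/8 + 1/16*5/8) = [17/128, 21/128)
  'f': [1/8 + 1/16*5/8, 1/8 + 1/16*1/1) = [21/128, 3/16) <- contains code 339/2048
  emit 'f', narrow to [21/128, 3/16)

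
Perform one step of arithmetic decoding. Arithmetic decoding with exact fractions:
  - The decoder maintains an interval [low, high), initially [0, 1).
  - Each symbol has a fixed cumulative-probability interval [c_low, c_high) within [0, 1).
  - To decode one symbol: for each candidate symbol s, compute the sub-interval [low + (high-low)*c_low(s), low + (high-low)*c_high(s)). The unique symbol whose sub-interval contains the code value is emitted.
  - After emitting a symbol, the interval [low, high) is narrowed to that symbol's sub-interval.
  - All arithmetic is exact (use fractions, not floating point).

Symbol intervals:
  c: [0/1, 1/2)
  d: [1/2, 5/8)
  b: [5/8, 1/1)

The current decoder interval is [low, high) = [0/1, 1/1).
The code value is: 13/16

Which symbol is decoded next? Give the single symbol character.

Answer: b

Derivation:
Interval width = high − low = 1/1 − 0/1 = 1/1
Scaled code = (code − low) / width = (13/16 − 0/1) / 1/1 = 13/16
  c: [0/1, 1/2) 
  d: [1/2, 5/8) 
  b: [5/8, 1/1) ← scaled code falls here ✓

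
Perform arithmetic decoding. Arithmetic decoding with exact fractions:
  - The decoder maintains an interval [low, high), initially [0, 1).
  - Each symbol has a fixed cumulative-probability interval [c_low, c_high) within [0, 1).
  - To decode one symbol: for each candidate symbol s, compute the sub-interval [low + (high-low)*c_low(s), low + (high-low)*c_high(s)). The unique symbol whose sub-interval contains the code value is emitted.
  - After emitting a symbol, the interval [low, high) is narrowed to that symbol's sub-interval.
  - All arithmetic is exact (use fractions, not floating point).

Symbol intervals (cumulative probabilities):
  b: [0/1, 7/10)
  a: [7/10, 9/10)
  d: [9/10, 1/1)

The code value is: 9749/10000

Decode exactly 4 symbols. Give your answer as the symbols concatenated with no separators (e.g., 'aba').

Answer: dabb

Derivation:
Step 1: interval [0/1, 1/1), width = 1/1 - 0/1 = 1/1
  'b': [0/1 + 1/1*0/1, 0/1 + 1/1*7/10) = [0/1, 7/10)
  'a': [0/1 + 1/1*7/10, 0/1 + 1/1*9/10) = [7/10, 9/10)
  'd': [0/1 + 1/1*9/10, 0/1 + 1/1*1/1) = [9/10, 1/1) <- contains code 9749/10000
  emit 'd', narrow to [9/10, 1/1)
Step 2: interval [9/10, 1/1), width = 1/1 - 9/10 = 1/10
  'b': [9/10 + 1/10*0/1, 9/10 + 1/10*7/10) = [9/10, 97/100)
  'a': [9/10 + 1/10*7/10, 9/10 + 1/10*9/10) = [97/100, 99/100) <- contains code 9749/10000
  'd': [9/10 + 1/10*9/10, 9/10 + 1/10*1/1) = [99/100, 1/1)
  emit 'a', narrow to [97/100, 99/100)
Step 3: interval [97/100, 99/100), width = 99/100 - 97/100 = 1/50
  'b': [97/100 + 1/50*0/1, 97/100 + 1/50*7/10) = [97/100, 123/125) <- contains code 9749/10000
  'a': [97/100 + 1/50*7/10, 97/100 + 1/50*9/10) = [123/125, 247/250)
  'd': [97/100 + 1/50*9/10, 97/100 + 1/50*1/1) = [247/250, 99/100)
  emit 'b', narrow to [97/100, 123/125)
Step 4: interval [97/100, 123/125), width = 123/125 - 97/100 = 7/500
  'b': [97/100 + 7/500*0/1, 97/100 + 7/500*7/10) = [97/100, 4899/5000) <- contains code 9749/10000
  'a': [97/100 + 7/500*7/10, 97/100 + 7/500*9/10) = [4899/5000, 4913/5000)
  'd': [97/100 + 7/500*9/10, 97/100 + 7/500*1/1) = [4913/5000, 123/125)
  emit 'b', narrow to [97/100, 4899/5000)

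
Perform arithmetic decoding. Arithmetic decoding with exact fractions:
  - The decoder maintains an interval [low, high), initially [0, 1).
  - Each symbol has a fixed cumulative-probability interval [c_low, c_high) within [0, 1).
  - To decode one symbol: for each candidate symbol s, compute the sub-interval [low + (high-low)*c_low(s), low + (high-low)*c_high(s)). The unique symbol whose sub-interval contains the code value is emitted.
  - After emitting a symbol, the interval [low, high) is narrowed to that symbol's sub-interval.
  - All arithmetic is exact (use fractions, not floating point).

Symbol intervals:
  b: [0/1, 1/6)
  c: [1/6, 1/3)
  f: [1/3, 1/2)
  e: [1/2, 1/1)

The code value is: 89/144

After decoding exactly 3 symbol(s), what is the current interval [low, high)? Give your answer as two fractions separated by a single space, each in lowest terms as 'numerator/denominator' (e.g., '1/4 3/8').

Answer: 11/18 5/8

Derivation:
Step 1: interval [0/1, 1/1), width = 1/1 - 0/1 = 1/1
  'b': [0/1 + 1/1*0/1, 0/1 + 1/1*1/6) = [0/1, 1/6)
  'c': [0/1 + 1/1*1/6, 0/1 + 1/1*1/3) = [1/6, 1/3)
  'f': [0/1 + 1/1*1/3, 0/1 + 1/1*1/2) = [1/3, 1/2)
  'e': [0/1 + 1/1*1/2, 0/1 + 1/1*1/1) = [1/2, 1/1) <- contains code 89/144
  emit 'e', narrow to [1/2, 1/1)
Step 2: interval [1/2, 1/1), width = 1/1 - 1/2 = 1/2
  'b': [1/2 + 1/2*0/1, 1/2 + 1/2*1/6) = [1/2, 7/12)
  'c': [1/2 + 1/2*1/6, 1/2 + 1/2*1/3) = [7/12, 2/3) <- contains code 89/144
  'f': [1/2 + 1/2*1/3, 1/2 + 1/2*1/2) = [2/3, 3/4)
  'e': [1/2 + 1/2*1/2, 1/2 + 1/2*1/1) = [3/4, 1/1)
  emit 'c', narrow to [7/12, 2/3)
Step 3: interval [7/12, 2/3), width = 2/3 - 7/12 = 1/12
  'b': [7/12 + 1/12*0/1, 7/12 + 1/12*1/6) = [7/12, 43/72)
  'c': [7/12 + 1/12*1/6, 7/12 + 1/12*1/3) = [43/72, 11/18)
  'f': [7/12 + 1/12*1/3, 7/12 + 1/12*1/2) = [11/18, 5/8) <- contains code 89/144
  'e': [7/12 + 1/12*1/2, 7/12 + 1/12*1/1) = [5/8, 2/3)
  emit 'f', narrow to [11/18, 5/8)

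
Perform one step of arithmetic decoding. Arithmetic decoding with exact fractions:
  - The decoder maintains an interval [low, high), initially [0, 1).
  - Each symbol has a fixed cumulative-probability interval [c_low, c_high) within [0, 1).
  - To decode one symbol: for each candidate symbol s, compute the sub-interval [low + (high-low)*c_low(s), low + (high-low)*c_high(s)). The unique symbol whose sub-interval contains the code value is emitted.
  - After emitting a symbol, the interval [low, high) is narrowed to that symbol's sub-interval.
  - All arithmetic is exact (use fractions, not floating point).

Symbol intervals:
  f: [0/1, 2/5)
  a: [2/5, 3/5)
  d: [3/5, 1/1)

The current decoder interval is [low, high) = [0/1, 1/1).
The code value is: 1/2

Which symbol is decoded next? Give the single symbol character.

Interval width = high − low = 1/1 − 0/1 = 1/1
Scaled code = (code − low) / width = (1/2 − 0/1) / 1/1 = 1/2
  f: [0/1, 2/5) 
  a: [2/5, 3/5) ← scaled code falls here ✓
  d: [3/5, 1/1) 

Answer: a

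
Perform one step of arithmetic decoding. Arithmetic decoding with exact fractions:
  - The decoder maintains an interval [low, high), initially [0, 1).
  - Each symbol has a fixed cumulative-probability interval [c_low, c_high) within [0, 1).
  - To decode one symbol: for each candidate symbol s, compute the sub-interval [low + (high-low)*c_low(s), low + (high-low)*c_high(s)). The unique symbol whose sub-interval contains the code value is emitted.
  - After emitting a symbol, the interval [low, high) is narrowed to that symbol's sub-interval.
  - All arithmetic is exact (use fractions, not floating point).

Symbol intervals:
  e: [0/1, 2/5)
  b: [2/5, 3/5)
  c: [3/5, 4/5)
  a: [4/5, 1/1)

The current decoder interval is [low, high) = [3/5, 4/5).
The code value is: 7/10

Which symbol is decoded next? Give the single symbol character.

Interval width = high − low = 4/5 − 3/5 = 1/5
Scaled code = (code − low) / width = (7/10 − 3/5) / 1/5 = 1/2
  e: [0/1, 2/5) 
  b: [2/5, 3/5) ← scaled code falls here ✓
  c: [3/5, 4/5) 
  a: [4/5, 1/1) 

Answer: b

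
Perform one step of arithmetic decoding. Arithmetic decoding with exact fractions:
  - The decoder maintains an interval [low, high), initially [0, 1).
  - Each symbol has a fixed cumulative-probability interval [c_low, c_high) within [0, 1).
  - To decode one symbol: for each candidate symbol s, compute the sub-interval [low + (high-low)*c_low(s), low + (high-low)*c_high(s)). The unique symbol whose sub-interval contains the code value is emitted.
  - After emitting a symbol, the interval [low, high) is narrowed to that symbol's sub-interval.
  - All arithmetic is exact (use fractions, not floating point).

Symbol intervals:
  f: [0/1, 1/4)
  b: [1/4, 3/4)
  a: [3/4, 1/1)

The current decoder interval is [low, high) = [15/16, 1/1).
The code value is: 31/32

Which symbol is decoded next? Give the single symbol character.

Interval width = high − low = 1/1 − 15/16 = 1/16
Scaled code = (code − low) / width = (31/32 − 15/16) / 1/16 = 1/2
  f: [0/1, 1/4) 
  b: [1/4, 3/4) ← scaled code falls here ✓
  a: [3/4, 1/1) 

Answer: b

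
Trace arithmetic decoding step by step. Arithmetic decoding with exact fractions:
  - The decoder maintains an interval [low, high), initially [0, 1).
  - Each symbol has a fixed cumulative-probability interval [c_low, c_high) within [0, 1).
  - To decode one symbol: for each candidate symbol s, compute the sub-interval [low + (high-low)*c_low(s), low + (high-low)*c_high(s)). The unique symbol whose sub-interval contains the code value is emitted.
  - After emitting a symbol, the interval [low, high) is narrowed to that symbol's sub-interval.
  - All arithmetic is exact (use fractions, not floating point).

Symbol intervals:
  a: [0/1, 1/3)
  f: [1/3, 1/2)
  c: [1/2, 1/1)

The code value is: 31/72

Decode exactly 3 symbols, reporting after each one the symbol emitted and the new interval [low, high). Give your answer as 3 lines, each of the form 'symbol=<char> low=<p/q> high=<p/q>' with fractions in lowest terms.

Answer: symbol=f low=1/3 high=1/2
symbol=c low=5/12 high=1/2
symbol=a low=5/12 high=4/9

Derivation:
Step 1: interval [0/1, 1/1), width = 1/1 - 0/1 = 1/1
  'a': [0/1 + 1/1*0/1, 0/1 + 1/1*1/3) = [0/1, 1/3)
  'f': [0/1 + 1/1*1/3, 0/1 + 1/1*1/2) = [1/3, 1/2) <- contains code 31/72
  'c': [0/1 + 1/1*1/2, 0/1 + 1/1*1/1) = [1/2, 1/1)
  emit 'f', narrow to [1/3, 1/2)
Step 2: interval [1/3, 1/2), width = 1/2 - 1/3 = 1/6
  'a': [1/3 + 1/6*0/1, 1/3 + 1/6*1/3) = [1/3, 7/18)
  'f': [1/3 + 1/6*1/3, 1/3 + 1/6*1/2) = [7/18, 5/12)
  'c': [1/3 + 1/6*1/2, 1/3 + 1/6*1/1) = [5/12, 1/2) <- contains code 31/72
  emit 'c', narrow to [5/12, 1/2)
Step 3: interval [5/12, 1/2), width = 1/2 - 5/12 = 1/12
  'a': [5/12 + 1/12*0/1, 5/12 + 1/12*1/3) = [5/12, 4/9) <- contains code 31/72
  'f': [5/12 + 1/12*1/3, 5/12 + 1/12*1/2) = [4/9, 11/24)
  'c': [5/12 + 1/12*1/2, 5/12 + 1/12*1/1) = [11/24, 1/2)
  emit 'a', narrow to [5/12, 4/9)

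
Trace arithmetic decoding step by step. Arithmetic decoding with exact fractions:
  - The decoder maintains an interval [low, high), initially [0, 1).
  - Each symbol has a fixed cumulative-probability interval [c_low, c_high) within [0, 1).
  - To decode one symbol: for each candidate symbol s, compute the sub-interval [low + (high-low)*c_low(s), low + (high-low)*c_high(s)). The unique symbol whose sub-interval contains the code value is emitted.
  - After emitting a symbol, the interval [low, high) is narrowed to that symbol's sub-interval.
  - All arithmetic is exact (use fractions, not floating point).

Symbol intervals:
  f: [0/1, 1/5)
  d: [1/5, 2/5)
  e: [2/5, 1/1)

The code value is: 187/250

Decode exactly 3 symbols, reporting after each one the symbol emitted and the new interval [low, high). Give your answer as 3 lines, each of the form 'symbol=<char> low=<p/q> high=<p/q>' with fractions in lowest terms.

Step 1: interval [0/1, 1/1), width = 1/1 - 0/1 = 1/1
  'f': [0/1 + 1/1*0/1, 0/1 + 1/1*1/5) = [0/1, 1/5)
  'd': [0/1 + 1/1*1/5, 0/1 + 1/1*2/5) = [1/5, 2/5)
  'e': [0/1 + 1/1*2/5, 0/1 + 1/1*1/1) = [2/5, 1/1) <- contains code 187/250
  emit 'e', narrow to [2/5, 1/1)
Step 2: interval [2/5, 1/1), width = 1/1 - 2/5 = 3/5
  'f': [2/5 + 3/5*0/1, 2/5 + 3/5*1/5) = [2/5, 13/25)
  'd': [2/5 + 3/5*1/5, 2/5 + 3/5*2/5) = [13/25, 16/25)
  'e': [2/5 + 3/5*2/5, 2/5 + 3/5*1/1) = [16/25, 1/1) <- contains code 187/250
  emit 'e', narrow to [16/25, 1/1)
Step 3: interval [16/25, 1/1), width = 1/1 - 16/25 = 9/25
  'f': [16/25 + 9/25*0/1, 16/25 + 9/25*1/5) = [16/25, 89/125)
  'd': [16/25 + 9/25*1/5, 16/25 + 9/25*2/5) = [89/125, 98/125) <- contains code 187/250
  'e': [16/25 + 9/25*2/5, 16/25 + 9/25*1/1) = [98/125, 1/1)
  emit 'd', narrow to [89/125, 98/125)

Answer: symbol=e low=2/5 high=1/1
symbol=e low=16/25 high=1/1
symbol=d low=89/125 high=98/125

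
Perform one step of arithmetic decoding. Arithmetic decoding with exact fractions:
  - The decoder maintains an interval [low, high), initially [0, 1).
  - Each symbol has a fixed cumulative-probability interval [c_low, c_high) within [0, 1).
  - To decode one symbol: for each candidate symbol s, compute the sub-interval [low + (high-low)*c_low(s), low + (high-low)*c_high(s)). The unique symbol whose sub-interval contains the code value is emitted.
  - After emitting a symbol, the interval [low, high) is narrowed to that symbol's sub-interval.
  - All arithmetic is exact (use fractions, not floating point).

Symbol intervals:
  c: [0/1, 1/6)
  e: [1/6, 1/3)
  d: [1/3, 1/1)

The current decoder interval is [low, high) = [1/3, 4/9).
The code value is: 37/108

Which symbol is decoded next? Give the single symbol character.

Interval width = high − low = 4/9 − 1/3 = 1/9
Scaled code = (code − low) / width = (37/108 − 1/3) / 1/9 = 1/12
  c: [0/1, 1/6) ← scaled code falls here ✓
  e: [1/6, 1/3) 
  d: [1/3, 1/1) 

Answer: c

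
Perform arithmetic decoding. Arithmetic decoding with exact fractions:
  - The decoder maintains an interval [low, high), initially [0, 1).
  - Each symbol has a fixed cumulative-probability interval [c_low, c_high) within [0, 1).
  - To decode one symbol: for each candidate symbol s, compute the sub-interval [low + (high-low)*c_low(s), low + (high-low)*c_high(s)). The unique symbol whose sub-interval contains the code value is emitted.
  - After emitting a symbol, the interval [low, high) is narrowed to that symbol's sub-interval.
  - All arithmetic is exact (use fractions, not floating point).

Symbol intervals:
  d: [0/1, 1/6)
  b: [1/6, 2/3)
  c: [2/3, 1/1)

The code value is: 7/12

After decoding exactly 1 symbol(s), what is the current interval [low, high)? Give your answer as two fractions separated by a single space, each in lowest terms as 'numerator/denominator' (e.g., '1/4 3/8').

Answer: 1/6 2/3

Derivation:
Step 1: interval [0/1, 1/1), width = 1/1 - 0/1 = 1/1
  'd': [0/1 + 1/1*0/1, 0/1 + 1/1*1/6) = [0/1, 1/6)
  'b': [0/1 + 1/1*1/6, 0/1 + 1/1*2/3) = [1/6, 2/3) <- contains code 7/12
  'c': [0/1 + 1/1*2/3, 0/1 + 1/1*1/1) = [2/3, 1/1)
  emit 'b', narrow to [1/6, 2/3)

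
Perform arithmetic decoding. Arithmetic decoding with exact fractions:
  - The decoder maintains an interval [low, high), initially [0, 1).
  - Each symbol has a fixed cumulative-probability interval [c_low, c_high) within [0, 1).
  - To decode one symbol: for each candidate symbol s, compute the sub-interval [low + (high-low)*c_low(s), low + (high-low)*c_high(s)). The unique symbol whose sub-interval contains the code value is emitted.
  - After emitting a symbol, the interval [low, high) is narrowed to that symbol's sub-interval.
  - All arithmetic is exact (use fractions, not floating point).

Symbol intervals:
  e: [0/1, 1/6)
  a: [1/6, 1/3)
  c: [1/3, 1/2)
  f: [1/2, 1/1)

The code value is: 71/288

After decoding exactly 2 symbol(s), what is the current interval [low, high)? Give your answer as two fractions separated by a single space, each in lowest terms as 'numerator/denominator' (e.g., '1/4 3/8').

Step 1: interval [0/1, 1/1), width = 1/1 - 0/1 = 1/1
  'e': [0/1 + 1/1*0/1, 0/1 + 1/1*1/6) = [0/1, 1/6)
  'a': [0/1 + 1/1*1/6, 0/1 + 1/1*1/3) = [1/6, 1/3) <- contains code 71/288
  'c': [0/1 + 1/1*1/3, 0/1 + 1/1*1/2) = [1/3, 1/2)
  'f': [0/1 + 1/1*1/2, 0/1 + 1/1*1/1) = [1/2, 1/1)
  emit 'a', narrow to [1/6, 1/3)
Step 2: interval [1/6, 1/3), width = 1/3 - 1/6 = 1/6
  'e': [1/6 + 1/6*0/1, 1/6 + 1/6*1/6) = [1/6, 7/36)
  'a': [1/6 + 1/6*1/6, 1/6 + 1/6*1/3) = [7/36, 2/9)
  'c': [1/6 + 1/6*1/3, 1/6 + 1/6*1/2) = [2/9, 1/4) <- contains code 71/288
  'f': [1/6 + 1/6*1/2, 1/6 + 1/6*1/1) = [1/4, 1/3)
  emit 'c', narrow to [2/9, 1/4)

Answer: 2/9 1/4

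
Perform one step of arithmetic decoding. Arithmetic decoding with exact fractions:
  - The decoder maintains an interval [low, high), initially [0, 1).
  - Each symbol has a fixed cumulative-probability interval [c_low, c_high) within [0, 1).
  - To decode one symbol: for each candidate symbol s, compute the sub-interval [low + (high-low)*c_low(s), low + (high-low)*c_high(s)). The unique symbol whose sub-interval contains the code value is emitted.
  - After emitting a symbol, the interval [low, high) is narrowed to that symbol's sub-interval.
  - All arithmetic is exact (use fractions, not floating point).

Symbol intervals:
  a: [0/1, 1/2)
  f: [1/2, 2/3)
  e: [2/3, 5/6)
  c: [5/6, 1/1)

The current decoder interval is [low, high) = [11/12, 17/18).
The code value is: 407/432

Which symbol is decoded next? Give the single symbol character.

Interval width = high − low = 17/18 − 11/12 = 1/36
Scaled code = (code − low) / width = (407/432 − 11/12) / 1/36 = 11/12
  a: [0/1, 1/2) 
  f: [1/2, 2/3) 
  e: [2/3, 5/6) 
  c: [5/6, 1/1) ← scaled code falls here ✓

Answer: c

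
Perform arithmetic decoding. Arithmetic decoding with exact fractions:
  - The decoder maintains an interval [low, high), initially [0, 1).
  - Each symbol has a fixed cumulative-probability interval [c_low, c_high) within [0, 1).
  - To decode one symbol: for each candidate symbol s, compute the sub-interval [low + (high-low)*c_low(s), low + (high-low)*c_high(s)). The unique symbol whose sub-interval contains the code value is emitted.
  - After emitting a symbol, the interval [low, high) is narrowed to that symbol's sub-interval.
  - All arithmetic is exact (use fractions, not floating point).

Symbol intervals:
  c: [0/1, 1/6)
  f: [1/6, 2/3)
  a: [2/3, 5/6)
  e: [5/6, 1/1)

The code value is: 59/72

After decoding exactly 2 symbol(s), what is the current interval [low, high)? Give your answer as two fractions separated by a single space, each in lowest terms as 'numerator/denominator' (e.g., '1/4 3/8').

Step 1: interval [0/1, 1/1), width = 1/1 - 0/1 = 1/1
  'c': [0/1 + 1/1*0/1, 0/1 + 1/1*1/6) = [0/1, 1/6)
  'f': [0/1 + 1/1*1/6, 0/1 + 1/1*2/3) = [1/6, 2/3)
  'a': [0/1 + 1/1*2/3, 0/1 + 1/1*5/6) = [2/3, 5/6) <- contains code 59/72
  'e': [0/1 + 1/1*5/6, 0/1 + 1/1*1/1) = [5/6, 1/1)
  emit 'a', narrow to [2/3, 5/6)
Step 2: interval [2/3, 5/6), width = 5/6 - 2/3 = 1/6
  'c': [2/3 + 1/6*0/1, 2/3 + 1/6*1/6) = [2/3, 25/36)
  'f': [2/3 + 1/6*1/6, 2/3 + 1/6*2/3) = [25/36, 7/9)
  'a': [2/3 + 1/6*2/3, 2/3 + 1/6*5/6) = [7/9, 29/36)
  'e': [2/3 + 1/6*5/6, 2/3 + 1/6*1/1) = [29/36, 5/6) <- contains code 59/72
  emit 'e', narrow to [29/36, 5/6)

Answer: 29/36 5/6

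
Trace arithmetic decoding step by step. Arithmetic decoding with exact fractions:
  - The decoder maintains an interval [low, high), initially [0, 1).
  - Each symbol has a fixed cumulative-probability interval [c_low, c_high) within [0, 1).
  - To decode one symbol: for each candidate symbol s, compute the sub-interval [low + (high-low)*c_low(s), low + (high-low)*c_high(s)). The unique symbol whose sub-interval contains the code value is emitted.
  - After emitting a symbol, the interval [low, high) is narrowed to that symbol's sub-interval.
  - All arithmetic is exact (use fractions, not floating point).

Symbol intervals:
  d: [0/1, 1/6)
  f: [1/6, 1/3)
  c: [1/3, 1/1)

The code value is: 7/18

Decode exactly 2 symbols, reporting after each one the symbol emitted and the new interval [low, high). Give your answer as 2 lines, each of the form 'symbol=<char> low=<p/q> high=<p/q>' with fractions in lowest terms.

Step 1: interval [0/1, 1/1), width = 1/1 - 0/1 = 1/1
  'd': [0/1 + 1/1*0/1, 0/1 + 1/1*1/6) = [0/1, 1/6)
  'f': [0/1 + 1/1*1/6, 0/1 + 1/1*1/3) = [1/6, 1/3)
  'c': [0/1 + 1/1*1/3, 0/1 + 1/1*1/1) = [1/3, 1/1) <- contains code 7/18
  emit 'c', narrow to [1/3, 1/1)
Step 2: interval [1/3, 1/1), width = 1/1 - 1/3 = 2/3
  'd': [1/3 + 2/3*0/1, 1/3 + 2/3*1/6) = [1/3, 4/9) <- contains code 7/18
  'f': [1/3 + 2/3*1/6, 1/3 + 2/3*1/3) = [4/9, 5/9)
  'c': [1/3 + 2/3*1/3, 1/3 + 2/3*1/1) = [5/9, 1/1)
  emit 'd', narrow to [1/3, 4/9)

Answer: symbol=c low=1/3 high=1/1
symbol=d low=1/3 high=4/9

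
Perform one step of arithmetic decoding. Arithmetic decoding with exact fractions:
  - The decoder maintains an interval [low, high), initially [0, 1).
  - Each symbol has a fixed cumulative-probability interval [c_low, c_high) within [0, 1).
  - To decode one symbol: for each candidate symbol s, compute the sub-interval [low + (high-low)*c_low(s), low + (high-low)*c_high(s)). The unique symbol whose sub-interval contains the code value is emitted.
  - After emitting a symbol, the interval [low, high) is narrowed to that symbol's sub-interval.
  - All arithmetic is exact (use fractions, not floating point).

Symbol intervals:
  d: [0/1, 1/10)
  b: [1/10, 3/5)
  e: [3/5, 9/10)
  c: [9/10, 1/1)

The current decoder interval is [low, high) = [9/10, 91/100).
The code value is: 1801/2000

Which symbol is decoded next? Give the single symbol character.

Interval width = high − low = 91/100 − 9/10 = 1/100
Scaled code = (code − low) / width = (1801/2000 − 9/10) / 1/100 = 1/20
  d: [0/1, 1/10) ← scaled code falls here ✓
  b: [1/10, 3/5) 
  e: [3/5, 9/10) 
  c: [9/10, 1/1) 

Answer: d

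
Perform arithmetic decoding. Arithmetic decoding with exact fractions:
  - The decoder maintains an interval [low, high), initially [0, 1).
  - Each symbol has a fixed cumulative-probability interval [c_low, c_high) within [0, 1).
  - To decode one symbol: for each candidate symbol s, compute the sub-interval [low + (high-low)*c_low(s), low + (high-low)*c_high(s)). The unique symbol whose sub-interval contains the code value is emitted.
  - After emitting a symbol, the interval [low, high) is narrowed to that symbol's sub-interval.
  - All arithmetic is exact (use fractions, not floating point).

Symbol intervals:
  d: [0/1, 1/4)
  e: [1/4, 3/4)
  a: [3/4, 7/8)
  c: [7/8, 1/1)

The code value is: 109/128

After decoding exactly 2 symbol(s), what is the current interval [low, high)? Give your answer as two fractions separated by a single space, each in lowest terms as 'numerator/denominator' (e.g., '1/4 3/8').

Step 1: interval [0/1, 1/1), width = 1/1 - 0/1 = 1/1
  'd': [0/1 + 1/1*0/1, 0/1 + 1/1*1/4) = [0/1, 1/4)
  'e': [0/1 + 1/1*1/4, 0/1 + 1/1*3/4) = [1/4, 3/4)
  'a': [0/1 + 1/1*3/4, 0/1 + 1/1*7/8) = [3/4, 7/8) <- contains code 109/128
  'c': [0/1 + 1/1*7/8, 0/1 + 1/1*1/1) = [7/8, 1/1)
  emit 'a', narrow to [3/4, 7/8)
Step 2: interval [3/4, 7/8), width = 7/8 - 3/4 = 1/8
  'd': [3/4 + 1/8*0/1, 3/4 + 1/8*1/4) = [3/4, 25/32)
  'e': [3/4 + 1/8*1/4, 3/4 + 1/8*3/4) = [25/32, 27/32)
  'a': [3/4 + 1/8*3/4, 3/4 + 1/8*7/8) = [27/32, 55/64) <- contains code 109/128
  'c': [3/4 + 1/8*7/8, 3/4 + 1/8*1/1) = [55/64, 7/8)
  emit 'a', narrow to [27/32, 55/64)

Answer: 27/32 55/64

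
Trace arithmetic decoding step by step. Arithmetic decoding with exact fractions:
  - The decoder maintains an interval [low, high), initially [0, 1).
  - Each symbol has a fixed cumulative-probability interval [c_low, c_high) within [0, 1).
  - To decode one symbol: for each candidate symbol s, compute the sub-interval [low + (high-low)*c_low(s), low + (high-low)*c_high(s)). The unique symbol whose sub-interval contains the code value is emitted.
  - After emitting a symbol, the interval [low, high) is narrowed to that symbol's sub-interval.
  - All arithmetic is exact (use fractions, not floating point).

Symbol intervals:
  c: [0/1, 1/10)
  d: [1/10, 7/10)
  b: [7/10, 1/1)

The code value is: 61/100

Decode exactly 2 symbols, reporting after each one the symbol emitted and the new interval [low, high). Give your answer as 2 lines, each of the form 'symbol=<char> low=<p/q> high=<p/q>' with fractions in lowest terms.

Step 1: interval [0/1, 1/1), width = 1/1 - 0/1 = 1/1
  'c': [0/1 + 1/1*0/1, 0/1 + 1/1*1/10) = [0/1, 1/10)
  'd': [0/1 + 1/1*1/10, 0/1 + 1/1*7/10) = [1/10, 7/10) <- contains code 61/100
  'b': [0/1 + 1/1*7/10, 0/1 + 1/1*1/1) = [7/10, 1/1)
  emit 'd', narrow to [1/10, 7/10)
Step 2: interval [1/10, 7/10), width = 7/10 - 1/10 = 3/5
  'c': [1/10 + 3/5*0/1, 1/10 + 3/5*1/10) = [1/10, 4/25)
  'd': [1/10 + 3/5*1/10, 1/10 + 3/5*7/10) = [4/25, 13/25)
  'b': [1/10 + 3/5*7/10, 1/10 + 3/5*1/1) = [13/25, 7/10) <- contains code 61/100
  emit 'b', narrow to [13/25, 7/10)

Answer: symbol=d low=1/10 high=7/10
symbol=b low=13/25 high=7/10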